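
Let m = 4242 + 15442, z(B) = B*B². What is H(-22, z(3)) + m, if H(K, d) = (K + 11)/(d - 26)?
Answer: 19673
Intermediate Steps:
z(B) = B³
m = 19684
H(K, d) = (11 + K)/(-26 + d)
H(-22, z(3)) + m = (11 - 22)/(-26 + 3³) + 19684 = -11/(-26 + 27) + 19684 = -11/1 + 19684 = 1*(-11) + 19684 = -11 + 19684 = 19673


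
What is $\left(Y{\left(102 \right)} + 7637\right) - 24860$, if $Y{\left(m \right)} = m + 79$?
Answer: $-17042$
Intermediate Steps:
$Y{\left(m \right)} = 79 + m$
$\left(Y{\left(102 \right)} + 7637\right) - 24860 = \left(\left(79 + 102\right) + 7637\right) - 24860 = \left(181 + 7637\right) - 24860 = 7818 - 24860 = -17042$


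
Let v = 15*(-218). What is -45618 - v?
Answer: -42348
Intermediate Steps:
v = -3270
-45618 - v = -45618 - 1*(-3270) = -45618 + 3270 = -42348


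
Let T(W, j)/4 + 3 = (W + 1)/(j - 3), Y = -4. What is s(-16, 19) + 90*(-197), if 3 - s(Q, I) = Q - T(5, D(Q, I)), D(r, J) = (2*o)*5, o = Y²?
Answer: -2782487/157 ≈ -17723.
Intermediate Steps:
o = 16 (o = (-4)² = 16)
D(r, J) = 160 (D(r, J) = (2*16)*5 = 32*5 = 160)
T(W, j) = -12 + 4*(1 + W)/(-3 + j) (T(W, j) = -12 + 4*((W + 1)/(j - 3)) = -12 + 4*((1 + W)/(-3 + j)) = -12 + 4*(1 + W)/(-3 + j))
s(Q, I) = -1389/157 - Q (s(Q, I) = 3 - (Q - 4*(10 + 5 - 3*160)/(-3 + 160)) = 3 - (Q - 4*(10 + 5 - 480)/157) = 3 - (Q - 4*(-465)/157) = 3 - (Q - 1*(-1860/157)) = 3 - (Q + 1860/157) = 3 - (1860/157 + Q) = 3 + (-1860/157 - Q) = -1389/157 - Q)
s(-16, 19) + 90*(-197) = (-1389/157 - 1*(-16)) + 90*(-197) = (-1389/157 + 16) - 17730 = 1123/157 - 17730 = -2782487/157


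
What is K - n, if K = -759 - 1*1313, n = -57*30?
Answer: -362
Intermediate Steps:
n = -1710
K = -2072 (K = -759 - 1313 = -2072)
K - n = -2072 - 1*(-1710) = -2072 + 1710 = -362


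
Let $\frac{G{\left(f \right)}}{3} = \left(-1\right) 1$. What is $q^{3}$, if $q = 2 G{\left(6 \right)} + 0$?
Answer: $-216$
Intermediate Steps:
$G{\left(f \right)} = -3$ ($G{\left(f \right)} = 3 \left(\left(-1\right) 1\right) = 3 \left(-1\right) = -3$)
$q = -6$ ($q = 2 \left(-3\right) + 0 = -6 + 0 = -6$)
$q^{3} = \left(-6\right)^{3} = -216$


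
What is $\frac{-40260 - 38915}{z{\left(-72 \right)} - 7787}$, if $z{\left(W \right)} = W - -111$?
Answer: $\frac{79175}{7748} \approx 10.219$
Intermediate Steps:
$z{\left(W \right)} = 111 + W$ ($z{\left(W \right)} = W + 111 = 111 + W$)
$\frac{-40260 - 38915}{z{\left(-72 \right)} - 7787} = \frac{-40260 - 38915}{\left(111 - 72\right) - 7787} = \frac{-40260 - 38915}{39 - 7787} = \frac{-40260 - 38915}{-7748} = \left(-79175\right) \left(- \frac{1}{7748}\right) = \frac{79175}{7748}$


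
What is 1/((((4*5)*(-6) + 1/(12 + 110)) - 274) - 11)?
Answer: -122/49409 ≈ -0.0024692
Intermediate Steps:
1/((((4*5)*(-6) + 1/(12 + 110)) - 274) - 11) = 1/(((20*(-6) + 1/122) - 274) - 11) = 1/(((-120 + 1/122) - 274) - 11) = 1/((-14639/122 - 274) - 11) = 1/(-48067/122 - 11) = 1/(-49409/122) = -122/49409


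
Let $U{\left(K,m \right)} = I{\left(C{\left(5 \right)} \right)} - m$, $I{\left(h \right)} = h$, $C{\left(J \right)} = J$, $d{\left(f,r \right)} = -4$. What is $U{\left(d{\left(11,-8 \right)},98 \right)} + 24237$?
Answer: $24144$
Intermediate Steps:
$U{\left(K,m \right)} = 5 - m$
$U{\left(d{\left(11,-8 \right)},98 \right)} + 24237 = \left(5 - 98\right) + 24237 = -93 + 24237 = 24144$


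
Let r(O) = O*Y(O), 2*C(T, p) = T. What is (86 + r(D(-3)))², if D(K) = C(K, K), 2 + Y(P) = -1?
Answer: 32761/4 ≈ 8190.3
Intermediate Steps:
C(T, p) = T/2
Y(P) = -3 (Y(P) = -2 - 1 = -3)
D(K) = K/2
r(O) = -3*O (r(O) = O*(-3) = -3*O)
(86 + r(D(-3)))² = (86 - 3*(-3)/2)² = (86 - 3*(-3/2))² = (86 + 9/2)² = (181/2)² = 32761/4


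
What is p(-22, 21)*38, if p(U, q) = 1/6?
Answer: 19/3 ≈ 6.3333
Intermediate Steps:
p(U, q) = ⅙
p(-22, 21)*38 = (⅙)*38 = 19/3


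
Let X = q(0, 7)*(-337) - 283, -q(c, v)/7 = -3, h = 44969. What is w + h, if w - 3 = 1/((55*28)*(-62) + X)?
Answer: 4624920479/102840 ≈ 44972.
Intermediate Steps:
q(c, v) = 21 (q(c, v) = -7*(-3) = 21)
X = -7360 (X = 21*(-337) - 283 = -7077 - 283 = -7360)
w = 308519/102840 (w = 3 + 1/((55*28)*(-62) - 7360) = 3 + 1/(1540*(-62) - 7360) = 3 + 1/(-95480 - 7360) = 3 + 1/(-102840) = 3 - 1/102840 = 308519/102840 ≈ 3.0000)
w + h = 308519/102840 + 44969 = 4624920479/102840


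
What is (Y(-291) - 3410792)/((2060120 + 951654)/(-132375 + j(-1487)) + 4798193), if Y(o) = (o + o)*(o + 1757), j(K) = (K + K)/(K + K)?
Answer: -70555408187/79394123551 ≈ -0.88867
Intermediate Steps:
j(K) = 1 (j(K) = (2*K)/((2*K)) = (2*K)*(1/(2*K)) = 1)
Y(o) = 2*o*(1757 + o) (Y(o) = (2*o)*(1757 + o) = 2*o*(1757 + o))
(Y(-291) - 3410792)/((2060120 + 951654)/(-132375 + j(-1487)) + 4798193) = (2*(-291)*(1757 - 291) - 3410792)/((2060120 + 951654)/(-132375 + 1) + 4798193) = (2*(-291)*1466 - 3410792)/(3011774/(-132374) + 4798193) = (-853212 - 3410792)/(3011774*(-1/132374) + 4798193) = -4264004/(-1505887/66187 + 4798193) = -4264004/317576494204/66187 = -4264004*66187/317576494204 = -70555408187/79394123551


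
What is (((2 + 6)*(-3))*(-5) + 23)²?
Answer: 20449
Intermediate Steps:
(((2 + 6)*(-3))*(-5) + 23)² = ((8*(-3))*(-5) + 23)² = (-24*(-5) + 23)² = (120 + 23)² = 143² = 20449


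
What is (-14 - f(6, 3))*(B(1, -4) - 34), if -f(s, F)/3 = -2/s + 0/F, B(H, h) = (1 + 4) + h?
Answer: 495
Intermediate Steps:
B(H, h) = 5 + h
f(s, F) = 6/s (f(s, F) = -3*(-2/s + 0/F) = -3*(-2/s + 0) = -(-6)/s = 6/s)
(-14 - f(6, 3))*(B(1, -4) - 34) = (-14 - 6/6)*((5 - 4) - 34) = (-14 - 6/6)*(1 - 34) = (-14 - 1*1)*(-33) = (-14 - 1)*(-33) = -15*(-33) = 495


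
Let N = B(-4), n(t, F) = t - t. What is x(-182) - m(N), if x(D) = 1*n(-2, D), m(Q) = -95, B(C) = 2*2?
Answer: 95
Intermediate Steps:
B(C) = 4
n(t, F) = 0
N = 4
x(D) = 0 (x(D) = 1*0 = 0)
x(-182) - m(N) = 0 - 1*(-95) = 0 + 95 = 95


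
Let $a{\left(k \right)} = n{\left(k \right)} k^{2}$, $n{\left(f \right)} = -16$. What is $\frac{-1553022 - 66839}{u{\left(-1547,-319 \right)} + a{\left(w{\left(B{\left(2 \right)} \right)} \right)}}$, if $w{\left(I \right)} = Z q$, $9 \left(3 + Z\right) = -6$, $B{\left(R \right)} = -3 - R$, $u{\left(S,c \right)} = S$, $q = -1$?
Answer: $\frac{14578749}{15859} \approx 919.27$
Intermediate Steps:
$Z = - \frac{11}{3}$ ($Z = -3 + \frac{1}{9} \left(-6\right) = -3 - \frac{2}{3} = - \frac{11}{3} \approx -3.6667$)
$w{\left(I \right)} = \frac{11}{3}$ ($w{\left(I \right)} = \left(- \frac{11}{3}\right) \left(-1\right) = \frac{11}{3}$)
$a{\left(k \right)} = - 16 k^{2}$
$\frac{-1553022 - 66839}{u{\left(-1547,-319 \right)} + a{\left(w{\left(B{\left(2 \right)} \right)} \right)}} = \frac{-1553022 - 66839}{-1547 - 16 \left(\frac{11}{3}\right)^{2}} = - \frac{1619861}{-1547 - \frac{1936}{9}} = - \frac{1619861}{- \frac{15859}{9}} = \left(-1619861\right) \left(- \frac{9}{15859}\right) = \frac{14578749}{15859}$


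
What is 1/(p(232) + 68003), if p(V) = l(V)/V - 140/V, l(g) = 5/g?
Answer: 53824/3660160997 ≈ 1.4705e-5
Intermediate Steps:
p(V) = -140/V + 5/V² (p(V) = (5/V)/V - 140/V = 5/V² - 140/V = -140/V + 5/V²)
1/(p(232) + 68003) = 1/(5*(1 - 28*232)/232² + 68003) = 1/(5*(1/53824)*(1 - 6496) + 68003) = 1/(5*(1/53824)*(-6495) + 68003) = 1/(-32475/53824 + 68003) = 1/(3660160997/53824) = 53824/3660160997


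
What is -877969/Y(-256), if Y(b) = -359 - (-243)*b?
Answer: 877969/62567 ≈ 14.032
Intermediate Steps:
Y(b) = -359 + 243*b
-877969/Y(-256) = -877969/(-359 + 243*(-256)) = -877969/(-359 - 62208) = -877969/(-62567) = -877969*(-1/62567) = 877969/62567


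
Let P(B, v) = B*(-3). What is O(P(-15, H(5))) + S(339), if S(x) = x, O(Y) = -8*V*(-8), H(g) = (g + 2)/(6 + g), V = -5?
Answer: 19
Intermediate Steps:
H(g) = (2 + g)/(6 + g)
P(B, v) = -3*B
O(Y) = -320 (O(Y) = -8*(-5)*(-8) = 40*(-8) = -320)
O(P(-15, H(5))) + S(339) = -320 + 339 = 19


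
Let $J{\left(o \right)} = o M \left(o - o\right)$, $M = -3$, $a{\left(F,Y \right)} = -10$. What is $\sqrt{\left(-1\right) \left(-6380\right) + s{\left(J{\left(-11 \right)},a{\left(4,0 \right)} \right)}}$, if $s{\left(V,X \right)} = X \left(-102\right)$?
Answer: $10 \sqrt{74} \approx 86.023$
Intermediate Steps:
$J{\left(o \right)} = 0$ ($J{\left(o \right)} = o \left(-3\right) \left(o - o\right) = - 3 o 0 = 0$)
$s{\left(V,X \right)} = - 102 X$
$\sqrt{\left(-1\right) \left(-6380\right) + s{\left(J{\left(-11 \right)},a{\left(4,0 \right)} \right)}} = \sqrt{\left(-1\right) \left(-6380\right) - -1020} = \sqrt{6380 + 1020} = \sqrt{7400} = 10 \sqrt{74}$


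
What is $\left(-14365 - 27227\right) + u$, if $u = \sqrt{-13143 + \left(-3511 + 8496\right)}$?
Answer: $-41592 + i \sqrt{8158} \approx -41592.0 + 90.322 i$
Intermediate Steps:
$u = i \sqrt{8158}$ ($u = \sqrt{-13143 + 4985} = \sqrt{-8158} = i \sqrt{8158} \approx 90.322 i$)
$\left(-14365 - 27227\right) + u = \left(-14365 - 27227\right) + i \sqrt{8158} = -41592 + i \sqrt{8158}$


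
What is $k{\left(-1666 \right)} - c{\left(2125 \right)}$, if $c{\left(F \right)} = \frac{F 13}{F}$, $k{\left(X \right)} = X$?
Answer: $-1679$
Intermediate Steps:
$c{\left(F \right)} = 13$ ($c{\left(F \right)} = \frac{13 F}{F} = 13$)
$k{\left(-1666 \right)} - c{\left(2125 \right)} = -1666 - 13 = -1679$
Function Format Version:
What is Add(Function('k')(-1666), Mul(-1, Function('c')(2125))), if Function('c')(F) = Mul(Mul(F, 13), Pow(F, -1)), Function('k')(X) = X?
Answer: -1679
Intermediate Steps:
Function('c')(F) = 13 (Function('c')(F) = Mul(Mul(13, F), Pow(F, -1)) = 13)
Add(Function('k')(-1666), Mul(-1, Function('c')(2125))) = Add(-1666, Mul(-1, 13)) = Add(-1666, -13) = -1679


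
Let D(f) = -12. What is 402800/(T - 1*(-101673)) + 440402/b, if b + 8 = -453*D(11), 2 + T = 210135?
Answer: 34876596103/423120742 ≈ 82.427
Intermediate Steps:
T = 210133 (T = -2 + 210135 = 210133)
b = 5428 (b = -8 - 453*(-12) = -8 + 5436 = 5428)
402800/(T - 1*(-101673)) + 440402/b = 402800/(210133 - 1*(-101673)) + 440402/5428 = 402800/(210133 + 101673) + 440402*(1/5428) = 402800/311806 + 220201/2714 = 402800*(1/311806) + 220201/2714 = 201400/155903 + 220201/2714 = 34876596103/423120742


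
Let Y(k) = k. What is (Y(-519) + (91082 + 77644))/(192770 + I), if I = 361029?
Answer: 168207/553799 ≈ 0.30373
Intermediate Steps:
(Y(-519) + (91082 + 77644))/(192770 + I) = (-519 + (91082 + 77644))/(192770 + 361029) = (-519 + 168726)/553799 = 168207*(1/553799) = 168207/553799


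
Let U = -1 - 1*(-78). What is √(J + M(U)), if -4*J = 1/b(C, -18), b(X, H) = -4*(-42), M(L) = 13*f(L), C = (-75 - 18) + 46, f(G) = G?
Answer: √28252182/168 ≈ 31.639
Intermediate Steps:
U = 77 (U = -1 + 78 = 77)
C = -47 (C = -93 + 46 = -47)
M(L) = 13*L
b(X, H) = 168
J = -1/672 (J = -¼/168 = -¼*1/168 = -1/672 ≈ -0.0014881)
√(J + M(U)) = √(-1/672 + 13*77) = √(-1/672 + 1001) = √(672671/672) = √28252182/168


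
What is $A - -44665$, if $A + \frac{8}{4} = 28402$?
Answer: $73065$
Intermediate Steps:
$A = 28400$ ($A = -2 + 28402 = 28400$)
$A - -44665 = 28400 - -44665 = 28400 + 44665 = 73065$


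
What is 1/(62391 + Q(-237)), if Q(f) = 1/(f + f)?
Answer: 474/29573333 ≈ 1.6028e-5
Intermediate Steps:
Q(f) = 1/(2*f)
1/(62391 + Q(-237)) = 1/(62391 + (½)/(-237)) = 1/(62391 + (½)*(-1/237)) = 1/(62391 - 1/474) = 1/(29573333/474) = 474/29573333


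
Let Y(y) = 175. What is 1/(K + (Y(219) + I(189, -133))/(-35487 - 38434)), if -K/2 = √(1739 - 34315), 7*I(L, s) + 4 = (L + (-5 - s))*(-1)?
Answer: -58471511/4361134767615144 + 267751397809*I*√509/2180567383807572 ≈ -1.3407e-8 + 0.0027703*I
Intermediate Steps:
I(L, s) = ⅐ - L/7 + s/7 (I(L, s) = -4/7 + ((L + (-5 - s))*(-1))/7 = -4/7 + ((-5 + L - s)*(-1))/7 = -4/7 + (5 + s - L)/7 = -4/7 + (5/7 - L/7 + s/7) = ⅐ - L/7 + s/7)
K = -16*I*√509 (K = -2*√(1739 - 34315) = -16*I*√509 ≈ -360.98*I)
1/(K + (Y(219) + I(189, -133))/(-35487 - 38434)) = 1/(-16*I*√509 + (175 + (⅐ - ⅐*189 + (⅐)*(-133)))/(-35487 - 38434)) = 1/(-16*I*√509 + (175 + (⅐ - 27 - 19))/(-73921)) = 1/(-16*I*√509 + (175 - 321/7)*(-1/73921)) = 1/(-16*I*√509 + (904/7)*(-1/73921)) = 1/(-16*I*√509 - 904/517447) = 1/(-904/517447 - 16*I*√509)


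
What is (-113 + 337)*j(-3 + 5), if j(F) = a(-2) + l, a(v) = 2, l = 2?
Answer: 896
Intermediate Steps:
j(F) = 4 (j(F) = 2 + 2 = 4)
(-113 + 337)*j(-3 + 5) = (-113 + 337)*4 = 224*4 = 896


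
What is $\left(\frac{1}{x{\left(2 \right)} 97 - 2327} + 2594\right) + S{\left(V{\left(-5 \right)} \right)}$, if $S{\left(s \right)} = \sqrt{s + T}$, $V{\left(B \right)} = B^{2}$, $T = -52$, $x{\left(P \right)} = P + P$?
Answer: $\frac{5029765}{1939} + 3 i \sqrt{3} \approx 2594.0 + 5.1962 i$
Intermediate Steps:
$x{\left(P \right)} = 2 P$
$S{\left(s \right)} = \sqrt{-52 + s}$ ($S{\left(s \right)} = \sqrt{s - 52} = \sqrt{-52 + s}$)
$\left(\frac{1}{x{\left(2 \right)} 97 - 2327} + 2594\right) + S{\left(V{\left(-5 \right)} \right)} = \left(\frac{1}{2 \cdot 2 \cdot 97 - 2327} + 2594\right) + \sqrt{-52 + \left(-5\right)^{2}} = \left(\frac{1}{4 \cdot 97 - 2327} + 2594\right) + \sqrt{-52 + 25} = \left(\frac{1}{388 - 2327} + 2594\right) + \sqrt{-27} = \left(\frac{1}{-1939} + 2594\right) + 3 i \sqrt{3} = \left(- \frac{1}{1939} + 2594\right) + 3 i \sqrt{3} = \frac{5029765}{1939} + 3 i \sqrt{3}$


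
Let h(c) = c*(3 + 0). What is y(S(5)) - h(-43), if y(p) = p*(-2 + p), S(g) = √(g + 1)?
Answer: 135 - 2*√6 ≈ 130.10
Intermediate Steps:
S(g) = √(1 + g)
h(c) = 3*c (h(c) = c*3 = 3*c)
y(S(5)) - h(-43) = √(1 + 5)*(-2 + √(1 + 5)) - 3*(-43) = √6*(-2 + √6) - 1*(-129) = √6*(-2 + √6) + 129 = 129 + √6*(-2 + √6)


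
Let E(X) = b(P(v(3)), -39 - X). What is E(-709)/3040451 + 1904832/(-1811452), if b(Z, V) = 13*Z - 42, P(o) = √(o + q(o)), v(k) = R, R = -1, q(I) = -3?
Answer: -1447906110054/1376907761213 + 26*I/3040451 ≈ -1.0516 + 8.5514e-6*I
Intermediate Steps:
v(k) = -1
P(o) = √(-3 + o) (P(o) = √(o - 3) = √(-3 + o))
b(Z, V) = -42 + 13*Z
E(X) = -42 + 26*I (E(X) = -42 + 13*√(-3 - 1) = -42 + 13*√(-4) = -42 + 13*(2*I) = -42 + 26*I)
E(-709)/3040451 + 1904832/(-1811452) = (-42 + 26*I)/3040451 + 1904832/(-1811452) = (-42 + 26*I)*(1/3040451) + 1904832*(-1/1811452) = (-42/3040451 + 26*I/3040451) - 476208/452863 = -1447906110054/1376907761213 + 26*I/3040451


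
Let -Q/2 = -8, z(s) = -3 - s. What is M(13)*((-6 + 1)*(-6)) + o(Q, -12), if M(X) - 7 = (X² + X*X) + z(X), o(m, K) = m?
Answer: 9886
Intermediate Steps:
Q = 16 (Q = -2*(-8) = 16)
M(X) = 4 - X + 2*X² (M(X) = 7 + ((X² + X*X) + (-3 - X)) = 7 + ((X² + X²) + (-3 - X)) = 7 + (2*X² + (-3 - X)) = 7 + (-3 - X + 2*X²) = 4 - X + 2*X²)
M(13)*((-6 + 1)*(-6)) + o(Q, -12) = (4 - 1*13 + 2*13²)*((-6 + 1)*(-6)) + 16 = (4 - 13 + 2*169)*(-5*(-6)) + 16 = (4 - 13 + 338)*30 + 16 = 329*30 + 16 = 9870 + 16 = 9886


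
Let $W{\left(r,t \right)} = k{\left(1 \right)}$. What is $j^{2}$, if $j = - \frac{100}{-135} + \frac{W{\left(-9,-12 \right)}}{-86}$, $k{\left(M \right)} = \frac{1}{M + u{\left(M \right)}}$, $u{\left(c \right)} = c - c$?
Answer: $\frac{2866249}{5391684} \approx 0.53161$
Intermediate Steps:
$u{\left(c \right)} = 0$
$k{\left(M \right)} = \frac{1}{M}$ ($k{\left(M \right)} = \frac{1}{M + 0} = \frac{1}{M}$)
$W{\left(r,t \right)} = 1$ ($W{\left(r,t \right)} = 1^{-1} = 1$)
$j = \frac{1693}{2322}$ ($j = - \frac{100}{-135} + 1 \frac{1}{-86} = \left(-100\right) \left(- \frac{1}{135}\right) + 1 \left(- \frac{1}{86}\right) = \frac{20}{27} - \frac{1}{86} = \frac{1693}{2322} \approx 0.72911$)
$j^{2} = \left(\frac{1693}{2322}\right)^{2} = \frac{2866249}{5391684}$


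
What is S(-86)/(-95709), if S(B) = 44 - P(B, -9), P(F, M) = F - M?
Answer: -121/95709 ≈ -0.0012642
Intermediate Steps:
S(B) = 35 - B (S(B) = 44 - (B - 1*(-9)) = 44 - (B + 9) = 44 - (9 + B) = 44 + (-9 - B) = 35 - B)
S(-86)/(-95709) = (35 - 1*(-86))/(-95709) = (35 + 86)*(-1/95709) = 121*(-1/95709) = -121/95709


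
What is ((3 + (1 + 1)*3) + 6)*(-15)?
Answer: -225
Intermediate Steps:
((3 + (1 + 1)*3) + 6)*(-15) = ((3 + 2*3) + 6)*(-15) = ((3 + 6) + 6)*(-15) = (9 + 6)*(-15) = 15*(-15) = -225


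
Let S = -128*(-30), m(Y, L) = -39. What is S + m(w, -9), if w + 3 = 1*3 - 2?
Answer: 3801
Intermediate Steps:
w = -2 (w = -3 + (1*3 - 2) = -3 + (3 - 2) = -3 + 1 = -2)
S = 3840
S + m(w, -9) = 3840 - 39 = 3801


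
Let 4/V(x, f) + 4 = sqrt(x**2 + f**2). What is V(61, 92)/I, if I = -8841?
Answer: -16/107586129 - 4*sqrt(12185)/107586129 ≈ -4.2528e-6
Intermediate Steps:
V(x, f) = 4/(-4 + sqrt(f**2 + x**2)) (V(x, f) = 4/(-4 + sqrt(x**2 + f**2)) = 4/(-4 + sqrt(f**2 + x**2)))
V(61, 92)/I = (4/(-4 + sqrt(92**2 + 61**2)))/(-8841) = (4/(-4 + sqrt(8464 + 3721)))*(-1/8841) = (4/(-4 + sqrt(12185)))*(-1/8841) = -4/(8841*(-4 + sqrt(12185)))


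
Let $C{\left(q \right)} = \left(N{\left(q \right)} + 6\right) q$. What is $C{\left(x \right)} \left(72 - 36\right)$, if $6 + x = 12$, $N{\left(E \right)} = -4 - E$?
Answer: $-864$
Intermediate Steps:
$x = 6$ ($x = -6 + 12 = 6$)
$C{\left(q \right)} = q \left(2 - q\right)$ ($C{\left(q \right)} = \left(\left(-4 - q\right) + 6\right) q = \left(2 - q\right) q = q \left(2 - q\right)$)
$C{\left(x \right)} \left(72 - 36\right) = 6 \left(2 - 6\right) \left(72 - 36\right) = 6 \left(2 - 6\right) 36 = 6 \left(-4\right) 36 = \left(-24\right) 36 = -864$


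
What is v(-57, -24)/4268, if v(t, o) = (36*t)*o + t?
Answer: 49191/4268 ≈ 11.526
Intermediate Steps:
v(t, o) = t + 36*o*t (v(t, o) = 36*o*t + t = t + 36*o*t)
v(-57, -24)/4268 = -57*(1 + 36*(-24))/4268 = -57*(1 - 864)*(1/4268) = -57*(-863)*(1/4268) = 49191*(1/4268) = 49191/4268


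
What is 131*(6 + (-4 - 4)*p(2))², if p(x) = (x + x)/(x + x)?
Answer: 524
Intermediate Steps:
p(x) = 1 (p(x) = (2*x)/((2*x)) = (2*x)*(1/(2*x)) = 1)
131*(6 + (-4 - 4)*p(2))² = 131*(6 + (-4 - 4)*1)² = 131*(6 - 8*1)² = 131*(6 - 8)² = 131*(-2)² = 131*4 = 524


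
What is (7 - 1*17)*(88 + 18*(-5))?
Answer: 20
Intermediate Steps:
(7 - 1*17)*(88 + 18*(-5)) = (7 - 17)*(88 - 90) = -10*(-2) = 20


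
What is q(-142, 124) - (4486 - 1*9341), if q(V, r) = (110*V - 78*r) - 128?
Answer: -20565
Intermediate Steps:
q(V, r) = -128 - 78*r + 110*V (q(V, r) = (-78*r + 110*V) - 128 = -128 - 78*r + 110*V)
q(-142, 124) - (4486 - 1*9341) = (-128 - 78*124 + 110*(-142)) - (4486 - 1*9341) = (-128 - 9672 - 15620) - (4486 - 9341) = -25420 - 1*(-4855) = -25420 + 4855 = -20565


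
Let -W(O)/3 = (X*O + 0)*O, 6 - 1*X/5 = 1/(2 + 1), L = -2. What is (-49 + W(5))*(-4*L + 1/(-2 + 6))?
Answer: -35871/2 ≈ -17936.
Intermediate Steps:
X = 85/3 (X = 30 - 5/(2 + 1) = 30 - 5/3 = 85/3 ≈ 28.333)
W(O) = -85*O² (W(O) = -3*(85*O/3 + 0)*O = -3*85*O/3*O = -85*O²)
(-49 + W(5))*(-4*L + 1/(-2 + 6)) = (-49 - 85*5²)*(-4*(-2) + 1/(-2 + 6)) = (-49 - 85*25)*(8 + 1/4) = (-49 - 2125)*(8 + ¼) = -2174*33/4 = -35871/2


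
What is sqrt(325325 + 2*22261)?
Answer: sqrt(369847) ≈ 608.15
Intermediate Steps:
sqrt(325325 + 2*22261) = sqrt(325325 + 44522) = sqrt(369847)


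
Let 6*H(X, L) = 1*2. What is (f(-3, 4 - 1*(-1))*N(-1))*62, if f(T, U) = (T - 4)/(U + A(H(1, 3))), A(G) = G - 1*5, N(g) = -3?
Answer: 3906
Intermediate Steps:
H(X, L) = ⅓ (H(X, L) = (1*2)/6 = (⅙)*2 = ⅓)
A(G) = -5 + G (A(G) = G - 5 = -5 + G)
f(T, U) = (-4 + T)/(-14/3 + U) (f(T, U) = (T - 4)/(U + (-5 + ⅓)) = (-4 + T)/(U - 14/3) = (-4 + T)/(-14/3 + U))
(f(-3, 4 - 1*(-1))*N(-1))*62 = ((3*(-4 - 3)/(-14 + 3*(4 - 1*(-1))))*(-3))*62 = ((3*(-7)/(-14 + 3*(4 + 1)))*(-3))*62 = ((3*(-7)/(-14 + 3*5))*(-3))*62 = ((3*(-7)/(-14 + 15))*(-3))*62 = ((3*(-7)/1)*(-3))*62 = ((3*1*(-7))*(-3))*62 = -21*(-3)*62 = 63*62 = 3906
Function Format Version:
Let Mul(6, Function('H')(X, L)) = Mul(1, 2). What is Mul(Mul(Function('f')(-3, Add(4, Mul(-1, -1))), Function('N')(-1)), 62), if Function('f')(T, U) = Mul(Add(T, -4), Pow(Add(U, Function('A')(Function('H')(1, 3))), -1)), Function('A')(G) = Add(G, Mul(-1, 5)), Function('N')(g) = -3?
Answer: 3906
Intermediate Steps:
Function('H')(X, L) = Rational(1, 3) (Function('H')(X, L) = Mul(Rational(1, 6), Mul(1, 2)) = Mul(Rational(1, 6), 2) = Rational(1, 3))
Function('A')(G) = Add(-5, G) (Function('A')(G) = Add(G, -5) = Add(-5, G))
Function('f')(T, U) = Mul(Pow(Add(Rational(-14, 3), U), -1), Add(-4, T)) (Function('f')(T, U) = Mul(Add(T, -4), Pow(Add(U, Add(-5, Rational(1, 3))), -1)) = Mul(Add(-4, T), Pow(Add(U, Rational(-14, 3)), -1)) = Mul(Add(-4, T), Pow(Add(Rational(-14, 3), U), -1)) = Mul(Pow(Add(Rational(-14, 3), U), -1), Add(-4, T)))
Mul(Mul(Function('f')(-3, Add(4, Mul(-1, -1))), Function('N')(-1)), 62) = Mul(Mul(Mul(3, Pow(Add(-14, Mul(3, Add(4, Mul(-1, -1)))), -1), Add(-4, -3)), -3), 62) = Mul(Mul(Mul(3, Pow(Add(-14, Mul(3, Add(4, 1))), -1), -7), -3), 62) = Mul(Mul(Mul(3, Pow(Add(-14, Mul(3, 5)), -1), -7), -3), 62) = Mul(Mul(Mul(3, Pow(Add(-14, 15), -1), -7), -3), 62) = Mul(Mul(Mul(3, Pow(1, -1), -7), -3), 62) = Mul(Mul(Mul(3, 1, -7), -3), 62) = Mul(Mul(-21, -3), 62) = Mul(63, 62) = 3906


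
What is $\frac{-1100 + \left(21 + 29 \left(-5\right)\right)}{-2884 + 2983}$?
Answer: $- \frac{136}{11} \approx -12.364$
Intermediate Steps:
$\frac{-1100 + \left(21 + 29 \left(-5\right)\right)}{-2884 + 2983} = \frac{-1100 + \left(21 - 145\right)}{99} = \left(-1100 - 124\right) \frac{1}{99} = \left(-1224\right) \frac{1}{99} = - \frac{136}{11}$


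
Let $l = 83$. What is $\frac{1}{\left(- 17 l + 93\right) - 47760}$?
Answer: $- \frac{1}{49078} \approx -2.0376 \cdot 10^{-5}$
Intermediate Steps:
$\frac{1}{\left(- 17 l + 93\right) - 47760} = \frac{1}{\left(\left(-17\right) 83 + 93\right) - 47760} = \frac{1}{\left(-1411 + 93\right) - 47760} = \frac{1}{-1318 - 47760} = \frac{1}{-49078} = - \frac{1}{49078}$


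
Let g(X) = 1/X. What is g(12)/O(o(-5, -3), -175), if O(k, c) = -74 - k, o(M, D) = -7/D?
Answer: -1/916 ≈ -0.0010917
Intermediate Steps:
g(12)/O(o(-5, -3), -175) = 1/(12*(-74 - (-7)/(-3))) = 1/(12*(-74 - (-7)*(-1)/3)) = 1/(12*(-74 - 1*7/3)) = 1/(12*(-74 - 7/3)) = 1/(12*(-229/3)) = (1/12)*(-3/229) = -1/916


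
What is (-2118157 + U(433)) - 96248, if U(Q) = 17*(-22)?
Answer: -2214779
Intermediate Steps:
U(Q) = -374
(-2118157 + U(433)) - 96248 = (-2118157 - 374) - 96248 = -2118531 - 96248 = -2214779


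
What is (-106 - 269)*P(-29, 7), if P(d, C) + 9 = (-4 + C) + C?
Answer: -375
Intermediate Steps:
P(d, C) = -13 + 2*C (P(d, C) = -9 + ((-4 + C) + C) = -9 + (-4 + 2*C) = -13 + 2*C)
(-106 - 269)*P(-29, 7) = (-106 - 269)*(-13 + 2*7) = -375*(-13 + 14) = -375*1 = -375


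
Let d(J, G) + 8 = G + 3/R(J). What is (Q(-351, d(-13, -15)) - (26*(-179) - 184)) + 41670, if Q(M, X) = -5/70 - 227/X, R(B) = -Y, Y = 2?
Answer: 4558685/98 ≈ 46517.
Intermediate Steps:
R(B) = -2 (R(B) = -1*2 = -2)
d(J, G) = -19/2 + G (d(J, G) = -8 + (G + 3/(-2)) = -8 + (G + 3*(-½)) = -8 + (G - 3/2) = -8 + (-3/2 + G) = -19/2 + G)
Q(M, X) = -1/14 - 227/X (Q(M, X) = -5*1/70 - 227/X = -1/14 - 227/X)
(Q(-351, d(-13, -15)) - (26*(-179) - 184)) + 41670 = ((-3178 - (-19/2 - 15))/(14*(-19/2 - 15)) - (26*(-179) - 184)) + 41670 = ((-3178 - 1*(-49/2))/(14*(-49/2)) - (-4654 - 184)) + 41670 = ((1/14)*(-2/49)*(-3178 + 49/2) - 1*(-4838)) + 41670 = ((1/14)*(-2/49)*(-6307/2) + 4838) + 41670 = (901/98 + 4838) + 41670 = 475025/98 + 41670 = 4558685/98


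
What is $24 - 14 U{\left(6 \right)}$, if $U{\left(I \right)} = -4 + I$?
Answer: $-4$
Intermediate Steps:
$24 - 14 U{\left(6 \right)} = 24 - 14 \left(-4 + 6\right) = 24 - 28 = -4$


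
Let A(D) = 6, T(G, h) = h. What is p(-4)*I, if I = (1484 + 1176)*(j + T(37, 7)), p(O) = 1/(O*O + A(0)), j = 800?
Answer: 1073310/11 ≈ 97574.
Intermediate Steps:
p(O) = 1/(6 + O²) (p(O) = 1/(O*O + 6) = 1/(O² + 6) = 1/(6 + O²))
I = 2146620 (I = (1484 + 1176)*(800 + 7) = 2660*807 = 2146620)
p(-4)*I = 2146620/(6 + (-4)²) = 2146620/(6 + 16) = 2146620/22 = (1/22)*2146620 = 1073310/11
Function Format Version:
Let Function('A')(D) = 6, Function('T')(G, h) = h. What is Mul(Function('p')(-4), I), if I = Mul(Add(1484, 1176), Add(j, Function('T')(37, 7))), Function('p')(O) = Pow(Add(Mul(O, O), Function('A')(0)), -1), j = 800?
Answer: Rational(1073310, 11) ≈ 97574.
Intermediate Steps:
Function('p')(O) = Pow(Add(6, Pow(O, 2)), -1) (Function('p')(O) = Pow(Add(Mul(O, O), 6), -1) = Pow(Add(Pow(O, 2), 6), -1) = Pow(Add(6, Pow(O, 2)), -1))
I = 2146620 (I = Mul(Add(1484, 1176), Add(800, 7)) = Mul(2660, 807) = 2146620)
Mul(Function('p')(-4), I) = Mul(Pow(Add(6, Pow(-4, 2)), -1), 2146620) = Mul(Pow(Add(6, 16), -1), 2146620) = Mul(Pow(22, -1), 2146620) = Mul(Rational(1, 22), 2146620) = Rational(1073310, 11)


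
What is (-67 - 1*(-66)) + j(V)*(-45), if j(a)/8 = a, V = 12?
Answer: -4321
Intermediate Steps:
j(a) = 8*a
(-67 - 1*(-66)) + j(V)*(-45) = (-67 - 1*(-66)) + (8*12)*(-45) = (-67 + 66) + 96*(-45) = -1 - 4320 = -4321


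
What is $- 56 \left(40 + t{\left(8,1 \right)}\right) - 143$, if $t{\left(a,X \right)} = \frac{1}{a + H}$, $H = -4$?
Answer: $-2397$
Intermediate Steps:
$t{\left(a,X \right)} = \frac{1}{-4 + a}$ ($t{\left(a,X \right)} = \frac{1}{a - 4} = \frac{1}{-4 + a}$)
$- 56 \left(40 + t{\left(8,1 \right)}\right) - 143 = - 56 \left(40 + \frac{1}{-4 + 8}\right) - 143 = - 56 \left(40 + \frac{1}{4}\right) - 143 = \left(-56\right) \frac{161}{4} - 143 = -2254 - 143 = -2397$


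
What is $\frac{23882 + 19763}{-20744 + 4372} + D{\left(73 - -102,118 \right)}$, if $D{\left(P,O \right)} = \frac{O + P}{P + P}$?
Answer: $- \frac{5239377}{2865100} \approx -1.8287$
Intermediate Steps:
$D{\left(P,O \right)} = \frac{O + P}{2 P}$
$\frac{23882 + 19763}{-20744 + 4372} + D{\left(73 - -102,118 \right)} = \frac{23882 + 19763}{-20744 + 4372} + \frac{118 + \left(73 - -102\right)}{2 \left(73 - -102\right)} = \frac{43645}{-16372} + \frac{118 + \left(73 + 102\right)}{2 \left(73 + 102\right)} = 43645 \left(- \frac{1}{16372}\right) + \frac{118 + 175}{2 \cdot 175} = - \frac{43645}{16372} + \frac{1}{2} \cdot \frac{1}{175} \cdot 293 = - \frac{43645}{16372} + \frac{293}{350} = - \frac{5239377}{2865100}$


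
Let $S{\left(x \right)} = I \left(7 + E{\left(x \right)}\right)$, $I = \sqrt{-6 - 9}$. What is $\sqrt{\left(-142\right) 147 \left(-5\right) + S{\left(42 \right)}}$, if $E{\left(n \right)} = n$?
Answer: $7 \sqrt{2130 + i \sqrt{15}} \approx 323.06 + 0.29371 i$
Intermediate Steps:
$I = i \sqrt{15}$ ($I = \sqrt{-15} = i \sqrt{15} \approx 3.873 i$)
$S{\left(x \right)} = i \sqrt{15} \left(7 + x\right)$
$\sqrt{\left(-142\right) 147 \left(-5\right) + S{\left(42 \right)}} = \sqrt{\left(-142\right) 147 \left(-5\right) + i \sqrt{15} \left(7 + 42\right)} = \sqrt{\left(-20874\right) \left(-5\right) + i \sqrt{15} \cdot 49} = \sqrt{104370 + 49 i \sqrt{15}}$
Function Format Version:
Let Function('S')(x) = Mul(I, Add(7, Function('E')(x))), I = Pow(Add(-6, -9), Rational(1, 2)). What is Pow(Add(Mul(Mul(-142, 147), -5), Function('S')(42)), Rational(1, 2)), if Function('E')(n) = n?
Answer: Mul(7, Pow(Add(2130, Mul(I, Pow(15, Rational(1, 2)))), Rational(1, 2))) ≈ Add(323.06, Mul(0.29371, I))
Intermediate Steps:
I = Mul(I, Pow(15, Rational(1, 2))) (I = Pow(-15, Rational(1, 2)) = Mul(I, Pow(15, Rational(1, 2))) ≈ Mul(3.8730, I))
Function('S')(x) = Mul(I, Pow(15, Rational(1, 2)), Add(7, x)) (Function('S')(x) = Mul(Mul(I, Pow(15, Rational(1, 2))), Add(7, x)) = Mul(I, Pow(15, Rational(1, 2)), Add(7, x)))
Pow(Add(Mul(Mul(-142, 147), -5), Function('S')(42)), Rational(1, 2)) = Pow(Add(Mul(Mul(-142, 147), -5), Mul(I, Pow(15, Rational(1, 2)), Add(7, 42))), Rational(1, 2)) = Pow(Add(Mul(-20874, -5), Mul(I, Pow(15, Rational(1, 2)), 49)), Rational(1, 2)) = Pow(Add(104370, Mul(49, I, Pow(15, Rational(1, 2)))), Rational(1, 2))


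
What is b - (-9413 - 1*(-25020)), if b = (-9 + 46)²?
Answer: -14238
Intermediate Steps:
b = 1369 (b = 37² = 1369)
b - (-9413 - 1*(-25020)) = 1369 - (-9413 - 1*(-25020)) = 1369 - (-9413 + 25020) = 1369 - 1*15607 = 1369 - 15607 = -14238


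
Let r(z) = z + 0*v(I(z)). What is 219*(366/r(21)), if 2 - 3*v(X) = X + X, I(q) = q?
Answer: 26718/7 ≈ 3816.9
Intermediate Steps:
v(X) = ⅔ - 2*X/3 (v(X) = ⅔ - (X + X)/3 = ⅔ - 2*X/3)
r(z) = z (r(z) = z + 0*(⅔ - 2*z/3) = z + 0 = z)
219*(366/r(21)) = 219*(366/21) = 219*(366*(1/21)) = 219*(122/7) = 26718/7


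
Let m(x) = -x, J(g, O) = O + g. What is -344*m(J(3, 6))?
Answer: 3096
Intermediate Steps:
-344*m(J(3, 6)) = -(-344)*(6 + 3) = -(-344)*9 = -344*(-9) = 3096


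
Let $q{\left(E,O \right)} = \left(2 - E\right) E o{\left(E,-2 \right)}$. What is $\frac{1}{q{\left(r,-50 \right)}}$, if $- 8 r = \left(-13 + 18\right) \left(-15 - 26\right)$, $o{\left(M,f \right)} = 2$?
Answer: $- \frac{32}{38745} \approx -0.00082591$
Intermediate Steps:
$r = \frac{205}{8}$ ($r = - \frac{\left(-13 + 18\right) \left(-15 - 26\right)}{8} = - \frac{5 \left(-41\right)}{8} = \left(- \frac{1}{8}\right) \left(-205\right) = \frac{205}{8} \approx 25.625$)
$q{\left(E,O \right)} = 2 E \left(2 - E\right)$ ($q{\left(E,O \right)} = \left(2 - E\right) E 2 = E \left(2 - E\right) 2 = 2 E \left(2 - E\right)$)
$\frac{1}{q{\left(r,-50 \right)}} = \frac{1}{2 \cdot \frac{205}{8} \left(2 - \frac{205}{8}\right)} = \frac{1}{2 \cdot \frac{205}{8} \left(- \frac{189}{8}\right)} = \frac{1}{- \frac{38745}{32}} = - \frac{32}{38745}$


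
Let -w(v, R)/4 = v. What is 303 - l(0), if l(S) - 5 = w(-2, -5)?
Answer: 290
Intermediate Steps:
w(v, R) = -4*v
l(S) = 13 (l(S) = 5 - 4*(-2) = 5 + 8 = 13)
303 - l(0) = 303 - 1*13 = 303 - 13 = 290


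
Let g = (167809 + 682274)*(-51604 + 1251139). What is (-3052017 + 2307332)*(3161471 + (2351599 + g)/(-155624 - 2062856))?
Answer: -223180363892124053/110924 ≈ -2.0120e+12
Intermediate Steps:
g = 1019704311405 (g = 850083*1199535 = 1019704311405)
(-3052017 + 2307332)*(3161471 + (2351599 + g)/(-155624 - 2062856)) = (-3052017 + 2307332)*(3161471 + (2351599 + 1019704311405)/(-155624 - 2062856)) = -744685*(3161471 + 1019706663004/(-2218480)) = -744685*(3161471 + 1019706663004*(-1/2218480)) = -744685*(3161471 - 254926665751/554620) = -744685*1498488380269/554620 = -223180363892124053/110924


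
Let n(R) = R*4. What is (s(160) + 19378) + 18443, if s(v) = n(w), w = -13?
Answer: 37769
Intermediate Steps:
n(R) = 4*R
s(v) = -52 (s(v) = 4*(-13) = -52)
(s(160) + 19378) + 18443 = (-52 + 19378) + 18443 = 19326 + 18443 = 37769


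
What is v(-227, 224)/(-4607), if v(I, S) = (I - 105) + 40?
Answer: 292/4607 ≈ 0.063382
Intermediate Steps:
v(I, S) = -65 + I (v(I, S) = (-105 + I) + 40 = -65 + I)
v(-227, 224)/(-4607) = (-65 - 227)/(-4607) = -292*(-1/4607) = 292/4607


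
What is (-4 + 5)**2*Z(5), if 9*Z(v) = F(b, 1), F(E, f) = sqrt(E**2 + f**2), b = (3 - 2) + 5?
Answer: sqrt(37)/9 ≈ 0.67586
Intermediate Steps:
b = 6 (b = 1 + 5 = 6)
Z(v) = sqrt(37)/9 (Z(v) = sqrt(6**2 + 1**2)/9 = sqrt(36 + 1)/9 = sqrt(37)/9)
(-4 + 5)**2*Z(5) = (-4 + 5)**2*(sqrt(37)/9) = 1**2*(sqrt(37)/9) = 1*(sqrt(37)/9) = sqrt(37)/9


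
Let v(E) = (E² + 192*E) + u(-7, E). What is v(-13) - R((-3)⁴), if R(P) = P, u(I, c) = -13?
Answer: -2421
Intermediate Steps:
v(E) = -13 + E² + 192*E (v(E) = (E² + 192*E) - 13 = -13 + E² + 192*E)
v(-13) - R((-3)⁴) = (-13 + (-13)² + 192*(-13)) - 1*(-3)⁴ = (-13 + 169 - 2496) - 1*81 = -2340 - 81 = -2421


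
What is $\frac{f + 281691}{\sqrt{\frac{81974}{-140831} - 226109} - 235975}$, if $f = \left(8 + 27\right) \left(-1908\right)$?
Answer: $- \frac{7142050272399975}{7842093501457928} - \frac{644733 i \sqrt{498279458739727}}{7842093501457928} \approx -0.91073 - 0.0018352 i$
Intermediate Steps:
$f = -66780$ ($f = 35 \left(-1908\right) = -66780$)
$\frac{f + 281691}{\sqrt{\frac{81974}{-140831} - 226109} - 235975} = \frac{-66780 + 281691}{\sqrt{\frac{81974}{-140831} - 226109} - 235975} = \frac{214911}{\sqrt{81974 \left(- \frac{1}{140831}\right) - 226109} - 235975} = \frac{214911}{\sqrt{- \frac{81974}{140831} - 226109} - 235975} = \frac{214911}{\sqrt{- \frac{31843238553}{140831}} - 235975} = \frac{214911}{\frac{3 i \sqrt{498279458739727}}{140831} - 235975} = \frac{214911}{-235975 + \frac{3 i \sqrt{498279458739727}}{140831}}$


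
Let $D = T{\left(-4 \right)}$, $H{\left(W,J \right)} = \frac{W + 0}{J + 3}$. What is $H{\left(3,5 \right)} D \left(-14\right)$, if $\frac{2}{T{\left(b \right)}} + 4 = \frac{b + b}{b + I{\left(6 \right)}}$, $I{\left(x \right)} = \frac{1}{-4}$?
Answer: $\frac{119}{24} \approx 4.9583$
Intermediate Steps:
$I{\left(x \right)} = - \frac{1}{4}$
$T{\left(b \right)} = \frac{2}{-4 + \frac{2 b}{- \frac{1}{4} + b}}$ ($T{\left(b \right)} = \frac{2}{-4 + \frac{b + b}{b - \frac{1}{4}}} = \frac{2}{-4 + \frac{2 b}{- \frac{1}{4} + b}}$)
$H{\left(W,J \right)} = \frac{W}{3 + J}$
$D = - \frac{17}{18}$ ($D = \frac{1 - -16}{2 \left(-1 + 2 \left(-4\right)\right)} = \frac{1 + 16}{2 \left(-1 - 8\right)} = \frac{1}{2} \frac{1}{-9} \cdot 17 = \frac{1}{2} \left(- \frac{1}{9}\right) 17 = - \frac{17}{18} \approx -0.94444$)
$H{\left(3,5 \right)} D \left(-14\right) = \frac{3}{3 + 5} \left(- \frac{17}{18}\right) \left(-14\right) = \frac{3}{8} \left(- \frac{17}{18}\right) \left(-14\right) = \left(- \frac{17}{48}\right) \left(-14\right) = \frac{119}{24}$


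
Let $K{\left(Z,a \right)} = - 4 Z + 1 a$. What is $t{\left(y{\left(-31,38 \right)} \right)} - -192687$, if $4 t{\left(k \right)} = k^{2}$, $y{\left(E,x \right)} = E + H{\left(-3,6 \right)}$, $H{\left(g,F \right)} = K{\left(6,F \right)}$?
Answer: $\frac{773149}{4} \approx 1.9329 \cdot 10^{5}$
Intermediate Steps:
$K{\left(Z,a \right)} = a - 4 Z$ ($K{\left(Z,a \right)} = - 4 Z + a = a - 4 Z$)
$H{\left(g,F \right)} = -24 + F$ ($H{\left(g,F \right)} = F - 24 = -24 + F$)
$y{\left(E,x \right)} = -18 + E$ ($y{\left(E,x \right)} = E + \left(-24 + 6\right) = E - 18 = -18 + E$)
$t{\left(k \right)} = \frac{k^{2}}{4}$
$t{\left(y{\left(-31,38 \right)} \right)} - -192687 = \frac{\left(-18 - 31\right)^{2}}{4} - -192687 = \frac{\left(-49\right)^{2}}{4} + 192687 = \frac{1}{4} \cdot 2401 + 192687 = \frac{2401}{4} + 192687 = \frac{773149}{4}$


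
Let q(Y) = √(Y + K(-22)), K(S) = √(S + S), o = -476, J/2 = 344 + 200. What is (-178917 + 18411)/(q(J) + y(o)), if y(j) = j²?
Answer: -160506/(226576 + √2*√(544 + I*√11)) ≈ -0.70829 + 3.1428e-7*I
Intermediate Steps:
J = 1088 (J = 2*(344 + 200) = 2*544 = 1088)
K(S) = √2*√S (K(S) = √(2*S) = √2*√S)
q(Y) = √(Y + 2*I*√11) (q(Y) = √(Y + √2*√(-22)) = √(Y + √2*(I*√22)) = √(Y + 2*I*√11))
(-178917 + 18411)/(q(J) + y(o)) = (-178917 + 18411)/(√(1088 + 2*I*√11) + (-476)²) = -160506/(√(1088 + 2*I*√11) + 226576) = -160506/(226576 + √(1088 + 2*I*√11))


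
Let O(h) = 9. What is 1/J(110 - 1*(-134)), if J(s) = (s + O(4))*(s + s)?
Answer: 1/123464 ≈ 8.0995e-6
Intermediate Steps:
J(s) = 2*s*(9 + s) (J(s) = (s + 9)*(s + s) = (9 + s)*(2*s) = 2*s*(9 + s))
1/J(110 - 1*(-134)) = 1/(2*(110 - 1*(-134))*(9 + (110 - 1*(-134)))) = 1/(2*(110 + 134)*(9 + (110 + 134))) = 1/(2*244*(9 + 244)) = 1/(2*244*253) = 1/123464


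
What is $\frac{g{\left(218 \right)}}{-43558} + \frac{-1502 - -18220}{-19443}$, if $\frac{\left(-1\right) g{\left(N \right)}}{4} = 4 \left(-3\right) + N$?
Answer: $- \frac{356090806}{423449097} \approx -0.84093$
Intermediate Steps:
$g{\left(N \right)} = 48 - 4 N$ ($g{\left(N \right)} = - 4 \left(4 \left(-3\right) + N\right) = - 4 \left(-12 + N\right) = 48 - 4 N$)
$\frac{g{\left(218 \right)}}{-43558} + \frac{-1502 - -18220}{-19443} = \frac{48 - 872}{-43558} + \frac{-1502 - -18220}{-19443} = \left(48 - 872\right) \left(- \frac{1}{43558}\right) + \left(-1502 + 18220\right) \left(- \frac{1}{19443}\right) = \left(-824\right) \left(- \frac{1}{43558}\right) + 16718 \left(- \frac{1}{19443}\right) = \frac{412}{21779} - \frac{16718}{19443} = - \frac{356090806}{423449097}$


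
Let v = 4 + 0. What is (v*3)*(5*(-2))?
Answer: -120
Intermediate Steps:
v = 4
(v*3)*(5*(-2)) = (4*3)*(5*(-2)) = 12*(-10) = -120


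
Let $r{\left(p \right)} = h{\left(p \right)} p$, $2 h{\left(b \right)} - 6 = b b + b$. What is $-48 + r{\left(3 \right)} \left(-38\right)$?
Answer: $-1074$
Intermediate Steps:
$h{\left(b \right)} = 3 + \frac{b}{2} + \frac{b^{2}}{2}$ ($h{\left(b \right)} = 3 + \frac{b b + b}{2} = 3 + \frac{b^{2} + b}{2} = 3 + \frac{b + b^{2}}{2} = 3 + \left(\frac{b}{2} + \frac{b^{2}}{2}\right) = 3 + \frac{b}{2} + \frac{b^{2}}{2}$)
$r{\left(p \right)} = p \left(3 + \frac{p}{2} + \frac{p^{2}}{2}\right)$ ($r{\left(p \right)} = \left(3 + \frac{p}{2} + \frac{p^{2}}{2}\right) p = p \left(3 + \frac{p}{2} + \frac{p^{2}}{2}\right)$)
$-48 + r{\left(3 \right)} \left(-38\right) = -48 + \frac{1}{2} \cdot 3 \left(6 + 3 + 3^{2}\right) \left(-38\right) = -48 + \frac{1}{2} \cdot 3 \left(6 + 3 + 9\right) \left(-38\right) = -48 + \frac{1}{2} \cdot 3 \cdot 18 \left(-38\right) = -48 + 27 \left(-38\right) = -48 - 1026 = -1074$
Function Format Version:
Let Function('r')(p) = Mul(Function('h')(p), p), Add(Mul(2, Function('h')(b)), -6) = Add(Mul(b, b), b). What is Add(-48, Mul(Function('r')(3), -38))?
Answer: -1074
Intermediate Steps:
Function('h')(b) = Add(3, Mul(Rational(1, 2), b), Mul(Rational(1, 2), Pow(b, 2))) (Function('h')(b) = Add(3, Mul(Rational(1, 2), Add(Mul(b, b), b))) = Add(3, Mul(Rational(1, 2), Add(Pow(b, 2), b))) = Add(3, Mul(Rational(1, 2), Add(b, Pow(b, 2)))) = Add(3, Add(Mul(Rational(1, 2), b), Mul(Rational(1, 2), Pow(b, 2)))) = Add(3, Mul(Rational(1, 2), b), Mul(Rational(1, 2), Pow(b, 2))))
Function('r')(p) = Mul(p, Add(3, Mul(Rational(1, 2), p), Mul(Rational(1, 2), Pow(p, 2)))) (Function('r')(p) = Mul(Add(3, Mul(Rational(1, 2), p), Mul(Rational(1, 2), Pow(p, 2))), p) = Mul(p, Add(3, Mul(Rational(1, 2), p), Mul(Rational(1, 2), Pow(p, 2)))))
Add(-48, Mul(Function('r')(3), -38)) = Add(-48, Mul(Mul(Rational(1, 2), 3, Add(6, 3, Pow(3, 2))), -38)) = Add(-48, Mul(Mul(Rational(1, 2), 3, Add(6, 3, 9)), -38)) = Add(-48, Mul(Mul(Rational(1, 2), 3, 18), -38)) = Add(-48, Mul(27, -38)) = Add(-48, -1026) = -1074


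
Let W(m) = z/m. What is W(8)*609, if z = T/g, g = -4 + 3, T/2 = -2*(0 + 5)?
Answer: 3045/2 ≈ 1522.5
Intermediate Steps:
T = -20 (T = 2*(-2*(0 + 5)) = 2*(-2*5) = 2*(-10) = -20)
g = -1
z = 20 (z = -20/(-1) = -20*(-1) = 20)
W(m) = 20/m
W(8)*609 = (20/8)*609 = (20*(⅛))*609 = (5/2)*609 = 3045/2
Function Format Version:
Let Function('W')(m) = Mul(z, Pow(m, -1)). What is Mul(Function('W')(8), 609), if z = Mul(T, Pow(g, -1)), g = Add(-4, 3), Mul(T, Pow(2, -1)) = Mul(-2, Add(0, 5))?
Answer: Rational(3045, 2) ≈ 1522.5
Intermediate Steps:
T = -20 (T = Mul(2, Mul(-2, Add(0, 5))) = Mul(2, Mul(-2, 5)) = Mul(2, -10) = -20)
g = -1
z = 20 (z = Mul(-20, Pow(-1, -1)) = Mul(-20, -1) = 20)
Function('W')(m) = Mul(20, Pow(m, -1))
Mul(Function('W')(8), 609) = Mul(Mul(20, Pow(8, -1)), 609) = Mul(Mul(20, Rational(1, 8)), 609) = Mul(Rational(5, 2), 609) = Rational(3045, 2)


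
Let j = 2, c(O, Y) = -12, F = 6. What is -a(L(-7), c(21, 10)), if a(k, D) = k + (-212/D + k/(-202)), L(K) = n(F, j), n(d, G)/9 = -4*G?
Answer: 16355/303 ≈ 53.977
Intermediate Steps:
n(d, G) = -36*G (n(d, G) = 9*(-4*G) = -36*G)
L(K) = -72 (L(K) = -36*2 = -72)
a(k, D) = -212/D + 201*k/202 (a(k, D) = k + (-212/D + k*(-1/202)) = k + (-212/D - k/202) = -212/D + 201*k/202)
-a(L(-7), c(21, 10)) = -(-212/(-12) + (201/202)*(-72)) = -(-212*(-1/12) - 7236/101) = -(53/3 - 7236/101) = -1*(-16355/303) = 16355/303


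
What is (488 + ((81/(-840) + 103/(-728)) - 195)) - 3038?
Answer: -4996333/1820 ≈ -2745.2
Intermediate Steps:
(488 + ((81/(-840) + 103/(-728)) - 195)) - 3038 = (488 + ((81*(-1/840) + 103*(-1/728)) - 195)) - 3038 = (488 + ((-27/280 - 103/728) - 195)) - 3038 = (488 + (-433/1820 - 195)) - 3038 = (488 - 355333/1820) - 3038 = 532827/1820 - 3038 = -4996333/1820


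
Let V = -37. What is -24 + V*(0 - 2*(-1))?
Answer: -98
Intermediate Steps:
-24 + V*(0 - 2*(-1)) = -24 - 37*(0 - 2*(-1)) = -24 - 37*(0 + 2) = -24 - 37*2 = -24 - 74 = -98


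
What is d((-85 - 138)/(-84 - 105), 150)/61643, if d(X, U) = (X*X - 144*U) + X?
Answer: -771481724/2201949603 ≈ -0.35036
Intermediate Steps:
d(X, U) = X + X² - 144*U (d(X, U) = (X² - 144*U) + X = X + X² - 144*U)
d((-85 - 138)/(-84 - 105), 150)/61643 = ((-85 - 138)/(-84 - 105) + ((-85 - 138)/(-84 - 105))² - 144*150)/61643 = (-223/(-189) + (-223/(-189))² - 21600)*(1/61643) = (-223*(-1/189) + (-223*(-1/189))² - 21600)*(1/61643) = (223/189 + (223/189)² - 21600)*(1/61643) = (223/189 + 49729/35721 - 21600)*(1/61643) = -771481724/35721*1/61643 = -771481724/2201949603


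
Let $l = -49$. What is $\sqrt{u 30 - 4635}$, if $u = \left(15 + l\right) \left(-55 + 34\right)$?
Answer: $3 \sqrt{1865} \approx 129.56$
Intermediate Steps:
$u = 714$ ($u = \left(15 - 49\right) \left(-55 + 34\right) = \left(-34\right) \left(-21\right) = 714$)
$\sqrt{u 30 - 4635} = \sqrt{714 \cdot 30 - 4635} = \sqrt{21420 - 4635} = \sqrt{16785} = 3 \sqrt{1865}$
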